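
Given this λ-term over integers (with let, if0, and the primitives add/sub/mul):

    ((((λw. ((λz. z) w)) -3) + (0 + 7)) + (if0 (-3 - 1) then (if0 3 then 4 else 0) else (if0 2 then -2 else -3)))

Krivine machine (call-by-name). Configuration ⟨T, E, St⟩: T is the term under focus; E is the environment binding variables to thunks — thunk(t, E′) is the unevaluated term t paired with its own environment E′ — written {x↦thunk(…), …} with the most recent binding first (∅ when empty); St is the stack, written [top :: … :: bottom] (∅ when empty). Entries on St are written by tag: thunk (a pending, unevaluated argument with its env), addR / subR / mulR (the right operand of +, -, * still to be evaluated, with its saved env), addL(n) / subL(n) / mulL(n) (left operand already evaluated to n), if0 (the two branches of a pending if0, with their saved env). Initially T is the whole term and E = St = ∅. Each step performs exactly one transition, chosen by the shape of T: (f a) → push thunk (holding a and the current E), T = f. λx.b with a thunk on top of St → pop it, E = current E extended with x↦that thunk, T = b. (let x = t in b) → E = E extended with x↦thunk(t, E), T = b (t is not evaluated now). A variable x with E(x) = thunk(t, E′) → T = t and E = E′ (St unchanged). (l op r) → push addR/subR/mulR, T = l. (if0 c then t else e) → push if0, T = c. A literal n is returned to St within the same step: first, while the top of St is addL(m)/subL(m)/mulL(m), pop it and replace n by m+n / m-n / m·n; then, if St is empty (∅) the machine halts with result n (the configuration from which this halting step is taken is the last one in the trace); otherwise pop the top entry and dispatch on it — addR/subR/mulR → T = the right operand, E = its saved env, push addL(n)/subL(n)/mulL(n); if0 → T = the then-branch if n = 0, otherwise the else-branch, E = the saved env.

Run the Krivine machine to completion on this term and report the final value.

Answer: 1

Derivation:
[0] [T=((((λw. ((λz. z) w)) -3) + (0 + 7)) + (if0 (-3 - 1) then (if0 3 then 4 else 0) else (if0 2 then -2 else -3))) | E=∅ | St=∅]
[1] [T=(((λw. ((λz. z) w)) -3) + (0 + 7)) | E=∅ | St=[addR]]
[2] [T=((λw. ((λz. z) w)) -3) | E=∅ | St=[addR :: addR]]
[3] [T=(λw. ((λz. z) w)) | E=∅ | St=[thunk :: addR :: addR]]
[4] [T=((λz. z) w) | E={w↦thunk(-3, ∅)} | St=[addR :: addR]]
[5] [T=(λz. z) | E={w↦thunk(-3, ∅)} | St=[thunk :: addR :: addR]]
[6] [T=z | E={z↦thunk(w, {w↦thunk(-3, ∅)}), w↦thunk(-3, ∅)} | St=[addR :: addR]]
[7] [T=w | E={w↦thunk(-3, ∅)} | St=[addR :: addR]]
[8] [T=-3 | E=∅ | St=[addR :: addR]]
[9] [T=(0 + 7) | E=∅ | St=[addL(-3) :: addR]]
[10] [T=0 | E=∅ | St=[addR :: addL(-3) :: addR]]
[11] [T=7 | E=∅ | St=[addL(0) :: addL(-3) :: addR]]
[12] [T=(if0 (-3 - 1) then (if0 3 then 4 else 0) else (if0 2 then -2 else -3)) | E=∅ | St=[addL(4)]]
[13] [T=(-3 - 1) | E=∅ | St=[if0 :: addL(4)]]
[14] [T=-3 | E=∅ | St=[subR :: if0 :: addL(4)]]
[15] [T=1 | E=∅ | St=[subL(-3) :: if0 :: addL(4)]]
[16] [T=(if0 2 then -2 else -3) | E=∅ | St=[addL(4)]]
[17] [T=2 | E=∅ | St=[if0 :: addL(4)]]
[18] [T=-3 | E=∅ | St=[addL(4)]]
→ final value 1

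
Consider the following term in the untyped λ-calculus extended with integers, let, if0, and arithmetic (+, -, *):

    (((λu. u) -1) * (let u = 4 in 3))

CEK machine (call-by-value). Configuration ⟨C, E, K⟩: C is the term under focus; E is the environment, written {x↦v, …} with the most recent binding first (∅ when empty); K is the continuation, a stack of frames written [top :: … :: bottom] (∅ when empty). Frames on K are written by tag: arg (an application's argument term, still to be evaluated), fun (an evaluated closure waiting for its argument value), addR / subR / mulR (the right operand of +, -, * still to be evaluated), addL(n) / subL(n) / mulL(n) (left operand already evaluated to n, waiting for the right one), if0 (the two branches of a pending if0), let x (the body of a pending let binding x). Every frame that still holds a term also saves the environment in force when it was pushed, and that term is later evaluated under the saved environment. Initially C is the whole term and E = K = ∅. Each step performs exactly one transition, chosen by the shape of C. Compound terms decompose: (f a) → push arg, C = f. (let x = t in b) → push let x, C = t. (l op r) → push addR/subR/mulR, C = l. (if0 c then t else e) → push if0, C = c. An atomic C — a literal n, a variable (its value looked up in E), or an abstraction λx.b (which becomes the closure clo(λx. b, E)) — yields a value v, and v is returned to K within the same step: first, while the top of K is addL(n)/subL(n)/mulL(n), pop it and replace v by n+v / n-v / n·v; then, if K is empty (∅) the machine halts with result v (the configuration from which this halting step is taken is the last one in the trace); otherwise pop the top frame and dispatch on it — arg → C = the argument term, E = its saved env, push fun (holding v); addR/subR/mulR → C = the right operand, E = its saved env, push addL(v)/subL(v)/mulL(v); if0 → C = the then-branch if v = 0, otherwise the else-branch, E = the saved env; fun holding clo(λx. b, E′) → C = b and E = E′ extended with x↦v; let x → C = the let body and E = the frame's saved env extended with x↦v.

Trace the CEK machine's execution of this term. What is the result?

Answer: -3

Execution trace:
t=0: [C=(((λu. u) -1) * (let u = 4 in 3)) | E=∅ | K=∅]
t=1: [C=((λu. u) -1) | E=∅ | K=[mulR]]
t=2: [C=(λu. u) | E=∅ | K=[arg :: mulR]]
t=3: [C=-1 | E=∅ | K=[fun :: mulR]]
t=4: [C=u | E={u↦-1} | K=[mulR]]
t=5: [C=(let u = 4 in 3) | E=∅ | K=[mulL(-1)]]
t=6: [C=4 | E=∅ | K=[let u :: mulL(-1)]]
t=7: [C=3 | E={u↦4} | K=[mulL(-1)]]
→ final value -3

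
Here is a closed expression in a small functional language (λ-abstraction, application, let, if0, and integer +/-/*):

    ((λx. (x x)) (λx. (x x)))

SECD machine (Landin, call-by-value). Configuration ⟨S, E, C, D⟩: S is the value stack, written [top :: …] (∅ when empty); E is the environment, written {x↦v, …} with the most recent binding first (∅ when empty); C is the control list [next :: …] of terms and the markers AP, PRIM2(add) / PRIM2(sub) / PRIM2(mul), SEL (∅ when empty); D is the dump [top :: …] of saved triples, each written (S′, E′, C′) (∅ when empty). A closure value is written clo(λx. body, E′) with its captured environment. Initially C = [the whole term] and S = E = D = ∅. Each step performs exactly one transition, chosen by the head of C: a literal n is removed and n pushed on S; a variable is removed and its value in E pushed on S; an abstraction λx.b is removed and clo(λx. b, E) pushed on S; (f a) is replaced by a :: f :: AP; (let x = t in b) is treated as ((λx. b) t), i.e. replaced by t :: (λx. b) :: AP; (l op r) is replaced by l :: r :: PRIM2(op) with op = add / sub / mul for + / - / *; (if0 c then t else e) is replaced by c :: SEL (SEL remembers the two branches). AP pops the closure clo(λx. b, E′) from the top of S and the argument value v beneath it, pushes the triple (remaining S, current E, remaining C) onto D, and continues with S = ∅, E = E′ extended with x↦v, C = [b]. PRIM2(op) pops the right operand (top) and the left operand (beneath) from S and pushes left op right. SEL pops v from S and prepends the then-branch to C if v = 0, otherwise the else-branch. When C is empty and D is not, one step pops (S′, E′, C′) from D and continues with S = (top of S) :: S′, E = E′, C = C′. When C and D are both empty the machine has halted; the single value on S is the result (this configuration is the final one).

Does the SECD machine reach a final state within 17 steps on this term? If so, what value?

t=0: [S=∅ | E=∅ | C=[((λx. (x x)) (λx. (x x)))] | D=∅]
t=1: [S=∅ | E=∅ | C=[(λx. (x x)) :: (λx. (x x)) :: AP] | D=∅]
t=2: [S=[clo(λx. (x x), ∅)] | E=∅ | C=[(λx. (x x)) :: AP] | D=∅]
t=3: [S=[clo(λx. (x x), ∅) :: clo(λx. (x x), ∅)] | E=∅ | C=[AP] | D=∅]
t=4: [S=∅ | E={x↦clo(λx. (x x), ∅)} | C=[(x x)] | D=[(∅, ∅, ∅)]]
t=5: [S=∅ | E={x↦clo(λx. (x x), ∅)} | C=[x :: x :: AP] | D=[(∅, ∅, ∅)]]
t=6: [S=[clo(λx. (x x), ∅)] | E={x↦clo(λx. (x x), ∅)} | C=[x :: AP] | D=[(∅, ∅, ∅)]]
t=7: [S=[clo(λx. (x x), ∅) :: clo(λx. (x x), ∅)] | E={x↦clo(λx. (x x), ∅)} | C=[AP] | D=[(∅, ∅, ∅)]]
t=8: [S=∅ | E={x↦clo(λx. (x x), ∅)} | C=[(x x)] | D=[(∅, {x↦clo(λx. (x x), ∅)}, ∅) :: (∅, ∅, ∅)]]
t=9: [S=∅ | E={x↦clo(λx. (x x), ∅)} | C=[x :: x :: AP] | D=[(∅, {x↦clo(λx. (x x), ∅)}, ∅) :: (∅, ∅, ∅)]]
t=10: [S=[clo(λx. (x x), ∅)] | E={x↦clo(λx. (x x), ∅)} | C=[x :: AP] | D=[(∅, {x↦clo(λx. (x x), ∅)}, ∅) :: (∅, ∅, ∅)]]
t=11: [S=[clo(λx. (x x), ∅) :: clo(λx. (x x), ∅)] | E={x↦clo(λx. (x x), ∅)} | C=[AP] | D=[(∅, {x↦clo(λx. (x x), ∅)}, ∅) :: (∅, ∅, ∅)]]
t=12: [S=∅ | E={x↦clo(λx. (x x), ∅)} | C=[(x x)] | D=[(∅, {x↦clo(λx. (x x), ∅)}, ∅) :: (∅, {x↦clo(λx. (x x), ∅)}, ∅) :: (∅, ∅, ∅)]]
t=13: [S=∅ | E={x↦clo(λx. (x x), ∅)} | C=[x :: x :: AP] | D=[(∅, {x↦clo(λx. (x x), ∅)}, ∅) :: (∅, {x↦clo(λx. (x x), ∅)}, ∅) :: (∅, ∅, ∅)]]
t=14: [S=[clo(λx. (x x), ∅)] | E={x↦clo(λx. (x x), ∅)} | C=[x :: AP] | D=[(∅, {x↦clo(λx. (x x), ∅)}, ∅) :: (∅, {x↦clo(λx. (x x), ∅)}, ∅) :: (∅, ∅, ∅)]]
t=15: [S=[clo(λx. (x x), ∅) :: clo(λx. (x x), ∅)] | E={x↦clo(λx. (x x), ∅)} | C=[AP] | D=[(∅, {x↦clo(λx. (x x), ∅)}, ∅) :: (∅, {x↦clo(λx. (x x), ∅)}, ∅) :: (∅, ∅, ∅)]]
t=16: [S=∅ | E={x↦clo(λx. (x x), ∅)} | C=[(x x)] | D=[(∅, {x↦clo(λx. (x x), ∅)}, ∅) :: (∅, {x↦clo(λx. (x x), ∅)}, ∅) :: (∅, {x↦clo(λx. (x x), ∅)}, ∅) :: (∅, ∅, ∅)]]
t=17: [S=∅ | E={x↦clo(λx. (x x), ∅)} | C=[x :: x :: AP] | D=[(∅, {x↦clo(λx. (x x), ∅)}, ∅) :: (∅, {x↦clo(λx. (x x), ∅)}, ∅) :: (∅, {x↦clo(λx. (x x), ∅)}, ∅) :: (∅, ∅, ∅)]]
→ 17 transitions taken and the configuration is still not final: no result within 17 steps

Answer: DIVERGES (no final state within 17 steps)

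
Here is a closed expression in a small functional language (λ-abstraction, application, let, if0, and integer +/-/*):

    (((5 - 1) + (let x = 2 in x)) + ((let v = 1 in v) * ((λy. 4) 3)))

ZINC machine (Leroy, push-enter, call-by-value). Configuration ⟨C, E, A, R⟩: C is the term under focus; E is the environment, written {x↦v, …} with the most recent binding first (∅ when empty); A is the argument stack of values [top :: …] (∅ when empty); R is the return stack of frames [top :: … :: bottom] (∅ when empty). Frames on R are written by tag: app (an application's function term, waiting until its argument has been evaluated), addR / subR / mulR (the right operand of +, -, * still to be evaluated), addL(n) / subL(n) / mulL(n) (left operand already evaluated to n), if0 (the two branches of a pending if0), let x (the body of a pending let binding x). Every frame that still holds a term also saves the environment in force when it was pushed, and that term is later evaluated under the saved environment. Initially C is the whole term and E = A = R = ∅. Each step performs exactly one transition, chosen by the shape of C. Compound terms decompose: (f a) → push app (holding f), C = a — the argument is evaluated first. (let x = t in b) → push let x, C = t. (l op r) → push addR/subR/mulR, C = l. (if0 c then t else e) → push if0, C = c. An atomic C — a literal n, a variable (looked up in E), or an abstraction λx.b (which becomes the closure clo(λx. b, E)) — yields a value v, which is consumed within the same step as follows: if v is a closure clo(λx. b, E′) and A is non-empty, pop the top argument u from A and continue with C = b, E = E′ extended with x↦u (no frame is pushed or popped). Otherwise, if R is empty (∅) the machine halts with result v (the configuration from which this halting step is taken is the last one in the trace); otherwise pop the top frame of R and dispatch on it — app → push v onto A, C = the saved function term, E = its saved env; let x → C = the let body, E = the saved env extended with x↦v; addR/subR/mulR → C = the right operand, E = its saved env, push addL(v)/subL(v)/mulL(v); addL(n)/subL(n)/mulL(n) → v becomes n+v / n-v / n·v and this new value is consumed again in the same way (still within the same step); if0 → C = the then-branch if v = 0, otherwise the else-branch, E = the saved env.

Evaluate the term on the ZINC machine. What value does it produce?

[0] ⟨C=(((5 - 1) + (let x = 2 in x)) + ((let v = 1 in v) * ((λy. 4) 3))); E=∅; A=∅; R=∅⟩
[1] ⟨C=((5 - 1) + (let x = 2 in x)); E=∅; A=∅; R=[addR]⟩
[2] ⟨C=(5 - 1); E=∅; A=∅; R=[addR :: addR]⟩
[3] ⟨C=5; E=∅; A=∅; R=[subR :: addR :: addR]⟩
[4] ⟨C=1; E=∅; A=∅; R=[subL(5) :: addR :: addR]⟩
[5] ⟨C=(let x = 2 in x); E=∅; A=∅; R=[addL(4) :: addR]⟩
[6] ⟨C=2; E=∅; A=∅; R=[let x :: addL(4) :: addR]⟩
[7] ⟨C=x; E={x↦2}; A=∅; R=[addL(4) :: addR]⟩
[8] ⟨C=((let v = 1 in v) * ((λy. 4) 3)); E=∅; A=∅; R=[addL(6)]⟩
[9] ⟨C=(let v = 1 in v); E=∅; A=∅; R=[mulR :: addL(6)]⟩
[10] ⟨C=1; E=∅; A=∅; R=[let v :: mulR :: addL(6)]⟩
[11] ⟨C=v; E={v↦1}; A=∅; R=[mulR :: addL(6)]⟩
[12] ⟨C=((λy. 4) 3); E=∅; A=∅; R=[mulL(1) :: addL(6)]⟩
[13] ⟨C=3; E=∅; A=∅; R=[app :: mulL(1) :: addL(6)]⟩
[14] ⟨C=(λy. 4); E=∅; A=[3]; R=[mulL(1) :: addL(6)]⟩
[15] ⟨C=4; E={y↦3}; A=∅; R=[mulL(1) :: addL(6)]⟩
→ final value 10

Answer: 10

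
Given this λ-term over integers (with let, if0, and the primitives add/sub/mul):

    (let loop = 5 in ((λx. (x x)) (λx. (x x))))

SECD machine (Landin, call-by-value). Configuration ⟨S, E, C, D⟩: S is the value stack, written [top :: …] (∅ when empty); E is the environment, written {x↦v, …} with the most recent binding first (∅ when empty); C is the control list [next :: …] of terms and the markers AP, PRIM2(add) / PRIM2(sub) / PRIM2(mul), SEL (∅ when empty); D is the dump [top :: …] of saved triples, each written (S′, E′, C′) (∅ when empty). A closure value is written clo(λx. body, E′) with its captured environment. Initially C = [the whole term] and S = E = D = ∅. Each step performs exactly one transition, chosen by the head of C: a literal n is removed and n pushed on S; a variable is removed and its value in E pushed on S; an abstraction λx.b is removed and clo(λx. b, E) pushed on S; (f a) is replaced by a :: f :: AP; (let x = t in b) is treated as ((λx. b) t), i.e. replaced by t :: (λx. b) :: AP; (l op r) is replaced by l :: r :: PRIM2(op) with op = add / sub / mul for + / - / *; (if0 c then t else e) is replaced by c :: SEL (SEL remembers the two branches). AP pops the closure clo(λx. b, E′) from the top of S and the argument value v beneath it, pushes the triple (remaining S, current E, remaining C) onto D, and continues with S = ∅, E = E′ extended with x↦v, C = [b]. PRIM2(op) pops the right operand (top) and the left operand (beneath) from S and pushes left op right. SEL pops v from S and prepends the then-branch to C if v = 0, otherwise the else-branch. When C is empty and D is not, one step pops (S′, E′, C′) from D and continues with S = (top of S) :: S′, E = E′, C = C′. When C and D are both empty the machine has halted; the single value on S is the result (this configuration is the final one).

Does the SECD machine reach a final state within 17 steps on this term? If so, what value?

[0] <S=∅, E=∅, C=[(let loop = 5 in ((λx. (x x)) (λx. (x x))))], D=∅>
[1] <S=∅, E=∅, C=[5 :: (λloop. ((λx. (x x)) (λx. (x x)))) :: AP], D=∅>
[2] <S=[5], E=∅, C=[(λloop. ((λx. (x x)) (λx. (x x)))) :: AP], D=∅>
[3] <S=[clo(λloop. ((λx. (x x)) (λx. (x x))), ∅) :: 5], E=∅, C=[AP], D=∅>
[4] <S=∅, E={loop↦5}, C=[((λx. (x x)) (λx. (x x)))], D=[(∅, ∅, ∅)]>
[5] <S=∅, E={loop↦5}, C=[(λx. (x x)) :: (λx. (x x)) :: AP], D=[(∅, ∅, ∅)]>
[6] <S=[clo(λx. (x x), {loop↦5})], E={loop↦5}, C=[(λx. (x x)) :: AP], D=[(∅, ∅, ∅)]>
[7] <S=[clo(λx. (x x), {loop↦5}) :: clo(λx. (x x), {loop↦5})], E={loop↦5}, C=[AP], D=[(∅, ∅, ∅)]>
[8] <S=∅, E={x↦clo(λx. (x x), {loop↦5}), loop↦5}, C=[(x x)], D=[(∅, {loop↦5}, ∅) :: (∅, ∅, ∅)]>
[9] <S=∅, E={x↦clo(λx. (x x), {loop↦5}), loop↦5}, C=[x :: x :: AP], D=[(∅, {loop↦5}, ∅) :: (∅, ∅, ∅)]>
[10] <S=[clo(λx. (x x), {loop↦5})], E={x↦clo(λx. (x x), {loop↦5}), loop↦5}, C=[x :: AP], D=[(∅, {loop↦5}, ∅) :: (∅, ∅, ∅)]>
[11] <S=[clo(λx. (x x), {loop↦5}) :: clo(λx. (x x), {loop↦5})], E={x↦clo(λx. (x x), {loop↦5}), loop↦5}, C=[AP], D=[(∅, {loop↦5}, ∅) :: (∅, ∅, ∅)]>
[12] <S=∅, E={x↦clo(λx. (x x), {loop↦5}), loop↦5}, C=[(x x)], D=[(∅, {x↦clo(λx. (x x), {loop↦5}), loop↦5}, ∅) :: (∅, {loop↦5}, ∅) :: (∅, ∅, ∅)]>
[13] <S=∅, E={x↦clo(λx. (x x), {loop↦5}), loop↦5}, C=[x :: x :: AP], D=[(∅, {x↦clo(λx. (x x), {loop↦5}), loop↦5}, ∅) :: (∅, {loop↦5}, ∅) :: (∅, ∅, ∅)]>
[14] <S=[clo(λx. (x x), {loop↦5})], E={x↦clo(λx. (x x), {loop↦5}), loop↦5}, C=[x :: AP], D=[(∅, {x↦clo(λx. (x x), {loop↦5}), loop↦5}, ∅) :: (∅, {loop↦5}, ∅) :: (∅, ∅, ∅)]>
[15] <S=[clo(λx. (x x), {loop↦5}) :: clo(λx. (x x), {loop↦5})], E={x↦clo(λx. (x x), {loop↦5}), loop↦5}, C=[AP], D=[(∅, {x↦clo(λx. (x x), {loop↦5}), loop↦5}, ∅) :: (∅, {loop↦5}, ∅) :: (∅, ∅, ∅)]>
[16] <S=∅, E={x↦clo(λx. (x x), {loop↦5}), loop↦5}, C=[(x x)], D=[(∅, {x↦clo(λx. (x x), {loop↦5}), loop↦5}, ∅) :: (∅, {x↦clo(λx. (x x), {loop↦5}), loop↦5}, ∅) :: (∅, {loop↦5}, ∅) :: (∅, ∅, ∅)]>
[17] <S=∅, E={x↦clo(λx. (x x), {loop↦5}), loop↦5}, C=[x :: x :: AP], D=[(∅, {x↦clo(λx. (x x), {loop↦5}), loop↦5}, ∅) :: (∅, {x↦clo(λx. (x x), {loop↦5}), loop↦5}, ∅) :: (∅, {loop↦5}, ∅) :: (∅, ∅, ∅)]>
→ 17 transitions taken and the configuration is still not final: no result within 17 steps

Answer: DIVERGES (no final state within 17 steps)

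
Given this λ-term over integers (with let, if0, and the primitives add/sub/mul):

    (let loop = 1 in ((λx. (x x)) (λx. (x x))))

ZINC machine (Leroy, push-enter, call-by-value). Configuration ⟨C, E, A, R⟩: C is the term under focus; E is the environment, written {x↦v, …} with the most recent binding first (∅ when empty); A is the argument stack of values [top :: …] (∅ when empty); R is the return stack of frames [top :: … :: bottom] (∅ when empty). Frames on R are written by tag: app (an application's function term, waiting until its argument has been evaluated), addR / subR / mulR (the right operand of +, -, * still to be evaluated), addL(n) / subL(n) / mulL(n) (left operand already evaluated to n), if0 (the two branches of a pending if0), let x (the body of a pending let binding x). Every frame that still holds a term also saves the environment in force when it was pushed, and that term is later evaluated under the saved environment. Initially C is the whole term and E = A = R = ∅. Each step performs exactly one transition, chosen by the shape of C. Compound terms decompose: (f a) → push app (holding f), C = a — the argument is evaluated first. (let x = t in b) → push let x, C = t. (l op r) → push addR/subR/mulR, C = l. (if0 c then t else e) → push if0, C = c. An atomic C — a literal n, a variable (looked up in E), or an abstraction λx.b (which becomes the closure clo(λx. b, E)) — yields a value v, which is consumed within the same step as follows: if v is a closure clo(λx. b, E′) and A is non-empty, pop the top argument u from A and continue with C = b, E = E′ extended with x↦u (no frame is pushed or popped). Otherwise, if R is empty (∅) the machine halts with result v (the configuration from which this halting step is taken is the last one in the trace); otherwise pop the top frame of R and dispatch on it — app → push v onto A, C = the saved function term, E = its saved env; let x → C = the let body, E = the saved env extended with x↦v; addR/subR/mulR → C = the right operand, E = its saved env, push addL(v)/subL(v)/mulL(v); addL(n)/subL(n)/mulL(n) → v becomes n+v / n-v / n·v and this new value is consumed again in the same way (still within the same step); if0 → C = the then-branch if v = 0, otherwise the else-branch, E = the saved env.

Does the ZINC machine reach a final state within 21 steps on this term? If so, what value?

Answer: DIVERGES (no final state within 21 steps)

Derivation:
[0] [C=(let loop = 1 in ((λx. (x x)) (λx. (x x)))) | E=∅ | A=∅ | R=∅]
[1] [C=1 | E=∅ | A=∅ | R=[let loop]]
[2] [C=((λx. (x x)) (λx. (x x))) | E={loop↦1} | A=∅ | R=∅]
[3] [C=(λx. (x x)) | E={loop↦1} | A=∅ | R=[app]]
[4] [C=(λx. (x x)) | E={loop↦1} | A=[clo(λx. (x x), {loop↦1})] | R=∅]
[5] [C=(x x) | E={x↦clo(λx. (x x), {loop↦1}), loop↦1} | A=∅ | R=∅]
[6] [C=x | E={x↦clo(λx. (x x), {loop↦1}), loop↦1} | A=∅ | R=[app]]
[7] [C=x | E={x↦clo(λx. (x x), {loop↦1}), loop↦1} | A=[clo(λx. (x x), {loop↦1})] | R=∅]
… configuration repeats with period 3 (steps 5–7 recur indefinitely) …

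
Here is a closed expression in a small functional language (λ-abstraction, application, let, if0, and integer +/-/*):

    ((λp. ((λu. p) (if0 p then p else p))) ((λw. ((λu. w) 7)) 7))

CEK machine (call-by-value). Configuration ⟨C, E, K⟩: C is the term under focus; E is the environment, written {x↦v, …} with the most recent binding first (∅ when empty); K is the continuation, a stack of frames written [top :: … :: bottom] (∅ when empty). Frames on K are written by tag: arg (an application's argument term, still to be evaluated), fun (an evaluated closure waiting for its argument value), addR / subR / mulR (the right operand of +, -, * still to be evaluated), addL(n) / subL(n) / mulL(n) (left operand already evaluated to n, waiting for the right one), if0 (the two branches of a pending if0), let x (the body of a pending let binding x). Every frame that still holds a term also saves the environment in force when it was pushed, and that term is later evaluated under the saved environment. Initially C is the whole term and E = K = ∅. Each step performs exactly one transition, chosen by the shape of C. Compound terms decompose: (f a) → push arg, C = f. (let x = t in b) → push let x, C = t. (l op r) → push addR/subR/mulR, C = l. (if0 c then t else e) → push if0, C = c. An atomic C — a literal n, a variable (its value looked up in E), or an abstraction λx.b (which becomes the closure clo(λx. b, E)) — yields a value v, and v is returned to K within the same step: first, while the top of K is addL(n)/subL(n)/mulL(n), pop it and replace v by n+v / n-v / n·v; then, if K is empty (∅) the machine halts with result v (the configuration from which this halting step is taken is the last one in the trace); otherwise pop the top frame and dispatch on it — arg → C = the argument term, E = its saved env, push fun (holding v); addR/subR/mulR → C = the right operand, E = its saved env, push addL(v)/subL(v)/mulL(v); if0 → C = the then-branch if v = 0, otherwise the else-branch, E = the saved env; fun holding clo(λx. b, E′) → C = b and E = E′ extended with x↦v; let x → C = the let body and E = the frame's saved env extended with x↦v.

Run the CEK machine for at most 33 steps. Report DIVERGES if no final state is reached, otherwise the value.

t=0: [C=((λp. ((λu. p) (if0 p then p else p))) ((λw. ((λu. w) 7)) 7)) | E=∅ | K=∅]
t=1: [C=(λp. ((λu. p) (if0 p then p else p))) | E=∅ | K=[arg]]
t=2: [C=((λw. ((λu. w) 7)) 7) | E=∅ | K=[fun]]
t=3: [C=(λw. ((λu. w) 7)) | E=∅ | K=[arg :: fun]]
t=4: [C=7 | E=∅ | K=[fun :: fun]]
t=5: [C=((λu. w) 7) | E={w↦7} | K=[fun]]
t=6: [C=(λu. w) | E={w↦7} | K=[arg :: fun]]
t=7: [C=7 | E={w↦7} | K=[fun :: fun]]
t=8: [C=w | E={u↦7, w↦7} | K=[fun]]
t=9: [C=((λu. p) (if0 p then p else p)) | E={p↦7} | K=∅]
t=10: [C=(λu. p) | E={p↦7} | K=[arg]]
t=11: [C=(if0 p then p else p) | E={p↦7} | K=[fun]]
t=12: [C=p | E={p↦7} | K=[if0 :: fun]]
t=13: [C=p | E={p↦7} | K=[fun]]
t=14: [C=p | E={u↦7, p↦7} | K=∅]
→ final value 7

Answer: 7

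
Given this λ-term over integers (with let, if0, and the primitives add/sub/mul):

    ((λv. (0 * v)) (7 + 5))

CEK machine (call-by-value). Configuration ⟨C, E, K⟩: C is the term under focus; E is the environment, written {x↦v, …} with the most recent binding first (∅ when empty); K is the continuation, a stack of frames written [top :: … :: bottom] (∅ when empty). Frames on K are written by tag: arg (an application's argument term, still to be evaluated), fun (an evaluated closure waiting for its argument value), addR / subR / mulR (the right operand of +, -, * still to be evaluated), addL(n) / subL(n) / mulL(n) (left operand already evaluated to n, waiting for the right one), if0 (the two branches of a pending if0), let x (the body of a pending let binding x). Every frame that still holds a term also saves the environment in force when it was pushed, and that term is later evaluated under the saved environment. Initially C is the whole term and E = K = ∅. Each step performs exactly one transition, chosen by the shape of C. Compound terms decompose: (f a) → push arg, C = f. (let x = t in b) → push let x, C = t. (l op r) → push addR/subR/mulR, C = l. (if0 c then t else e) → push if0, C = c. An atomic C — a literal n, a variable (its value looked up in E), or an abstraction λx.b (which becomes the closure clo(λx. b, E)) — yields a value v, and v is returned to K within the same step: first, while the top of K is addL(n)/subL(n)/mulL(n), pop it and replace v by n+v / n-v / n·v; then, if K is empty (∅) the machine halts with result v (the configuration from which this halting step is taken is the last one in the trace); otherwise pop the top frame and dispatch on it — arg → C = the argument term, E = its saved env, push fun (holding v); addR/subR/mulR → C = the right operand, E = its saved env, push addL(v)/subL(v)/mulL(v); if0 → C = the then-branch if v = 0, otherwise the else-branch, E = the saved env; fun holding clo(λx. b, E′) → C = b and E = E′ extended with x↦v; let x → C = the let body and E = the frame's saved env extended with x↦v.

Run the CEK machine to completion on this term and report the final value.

0. ⟨C=((λv. (0 * v)) (7 + 5)); E=∅; K=∅⟩
1. ⟨C=(λv. (0 * v)); E=∅; K=[arg]⟩
2. ⟨C=(7 + 5); E=∅; K=[fun]⟩
3. ⟨C=7; E=∅; K=[addR :: fun]⟩
4. ⟨C=5; E=∅; K=[addL(7) :: fun]⟩
5. ⟨C=(0 * v); E={v↦12}; K=∅⟩
6. ⟨C=0; E={v↦12}; K=[mulR]⟩
7. ⟨C=v; E={v↦12}; K=[mulL(0)]⟩
→ final value 0

Answer: 0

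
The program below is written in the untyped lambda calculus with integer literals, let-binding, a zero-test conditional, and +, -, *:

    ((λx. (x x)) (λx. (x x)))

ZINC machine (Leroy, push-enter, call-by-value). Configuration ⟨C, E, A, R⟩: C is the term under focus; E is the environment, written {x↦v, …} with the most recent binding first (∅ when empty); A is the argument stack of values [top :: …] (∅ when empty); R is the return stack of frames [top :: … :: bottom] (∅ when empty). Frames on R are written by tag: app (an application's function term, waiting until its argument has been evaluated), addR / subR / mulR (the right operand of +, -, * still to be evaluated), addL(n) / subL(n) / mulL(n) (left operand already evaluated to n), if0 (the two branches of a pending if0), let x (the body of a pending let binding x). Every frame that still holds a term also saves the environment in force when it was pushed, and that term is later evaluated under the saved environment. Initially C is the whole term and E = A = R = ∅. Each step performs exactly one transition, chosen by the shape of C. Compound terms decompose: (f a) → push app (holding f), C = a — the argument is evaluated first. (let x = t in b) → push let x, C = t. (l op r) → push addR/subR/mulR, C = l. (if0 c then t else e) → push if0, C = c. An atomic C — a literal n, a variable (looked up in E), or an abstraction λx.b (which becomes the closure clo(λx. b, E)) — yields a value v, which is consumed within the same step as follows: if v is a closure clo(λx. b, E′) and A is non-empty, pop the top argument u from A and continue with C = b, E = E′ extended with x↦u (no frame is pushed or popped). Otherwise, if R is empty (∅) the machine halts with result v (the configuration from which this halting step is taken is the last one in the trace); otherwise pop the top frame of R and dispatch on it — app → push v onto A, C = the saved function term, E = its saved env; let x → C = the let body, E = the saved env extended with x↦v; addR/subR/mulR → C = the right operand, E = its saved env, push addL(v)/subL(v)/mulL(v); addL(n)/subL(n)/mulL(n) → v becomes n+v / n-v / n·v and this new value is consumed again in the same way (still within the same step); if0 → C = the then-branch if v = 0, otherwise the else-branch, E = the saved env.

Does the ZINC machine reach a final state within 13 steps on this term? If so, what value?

step 0: <C=((λx. (x x)) (λx. (x x))), E=∅, A=∅, R=∅>
step 1: <C=(λx. (x x)), E=∅, A=∅, R=[app]>
step 2: <C=(λx. (x x)), E=∅, A=[clo(λx. (x x), ∅)], R=∅>
step 3: <C=(x x), E={x↦clo(λx. (x x), ∅)}, A=∅, R=∅>
step 4: <C=x, E={x↦clo(λx. (x x), ∅)}, A=∅, R=[app]>
step 5: <C=x, E={x↦clo(λx. (x x), ∅)}, A=[clo(λx. (x x), ∅)], R=∅>
… configuration repeats with period 3 (steps 3–5 recur indefinitely) …

Answer: DIVERGES (no final state within 13 steps)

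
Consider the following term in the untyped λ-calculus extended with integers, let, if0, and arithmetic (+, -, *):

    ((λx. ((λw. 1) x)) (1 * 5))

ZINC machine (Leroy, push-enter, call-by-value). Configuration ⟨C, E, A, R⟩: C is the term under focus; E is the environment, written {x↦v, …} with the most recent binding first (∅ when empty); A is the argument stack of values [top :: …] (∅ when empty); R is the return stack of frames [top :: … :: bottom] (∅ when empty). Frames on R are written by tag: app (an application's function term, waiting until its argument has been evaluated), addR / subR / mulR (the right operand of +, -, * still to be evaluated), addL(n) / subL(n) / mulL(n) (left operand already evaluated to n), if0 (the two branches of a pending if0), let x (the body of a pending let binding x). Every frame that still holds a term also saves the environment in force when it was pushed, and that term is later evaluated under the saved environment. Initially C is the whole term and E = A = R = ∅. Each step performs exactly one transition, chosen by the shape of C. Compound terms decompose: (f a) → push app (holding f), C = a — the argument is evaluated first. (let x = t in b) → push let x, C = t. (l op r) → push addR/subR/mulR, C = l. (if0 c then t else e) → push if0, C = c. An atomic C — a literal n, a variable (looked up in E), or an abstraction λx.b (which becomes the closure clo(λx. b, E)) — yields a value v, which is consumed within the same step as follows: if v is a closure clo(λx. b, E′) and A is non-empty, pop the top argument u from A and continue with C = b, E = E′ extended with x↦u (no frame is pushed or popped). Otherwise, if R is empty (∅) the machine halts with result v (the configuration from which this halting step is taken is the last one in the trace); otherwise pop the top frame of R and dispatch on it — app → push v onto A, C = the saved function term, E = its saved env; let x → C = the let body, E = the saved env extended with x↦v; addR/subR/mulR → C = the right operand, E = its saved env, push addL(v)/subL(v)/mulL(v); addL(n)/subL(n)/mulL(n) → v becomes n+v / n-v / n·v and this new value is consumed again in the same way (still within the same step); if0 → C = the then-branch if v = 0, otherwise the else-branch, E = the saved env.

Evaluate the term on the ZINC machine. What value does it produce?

Answer: 1

Machine steps:
t=0: ⟨C=((λx. ((λw. 1) x)) (1 * 5)); E=∅; A=∅; R=∅⟩
t=1: ⟨C=(1 * 5); E=∅; A=∅; R=[app]⟩
t=2: ⟨C=1; E=∅; A=∅; R=[mulR :: app]⟩
t=3: ⟨C=5; E=∅; A=∅; R=[mulL(1) :: app]⟩
t=4: ⟨C=(λx. ((λw. 1) x)); E=∅; A=[5]; R=∅⟩
t=5: ⟨C=((λw. 1) x); E={x↦5}; A=∅; R=∅⟩
t=6: ⟨C=x; E={x↦5}; A=∅; R=[app]⟩
t=7: ⟨C=(λw. 1); E={x↦5}; A=[5]; R=∅⟩
t=8: ⟨C=1; E={w↦5, x↦5}; A=∅; R=∅⟩
→ final value 1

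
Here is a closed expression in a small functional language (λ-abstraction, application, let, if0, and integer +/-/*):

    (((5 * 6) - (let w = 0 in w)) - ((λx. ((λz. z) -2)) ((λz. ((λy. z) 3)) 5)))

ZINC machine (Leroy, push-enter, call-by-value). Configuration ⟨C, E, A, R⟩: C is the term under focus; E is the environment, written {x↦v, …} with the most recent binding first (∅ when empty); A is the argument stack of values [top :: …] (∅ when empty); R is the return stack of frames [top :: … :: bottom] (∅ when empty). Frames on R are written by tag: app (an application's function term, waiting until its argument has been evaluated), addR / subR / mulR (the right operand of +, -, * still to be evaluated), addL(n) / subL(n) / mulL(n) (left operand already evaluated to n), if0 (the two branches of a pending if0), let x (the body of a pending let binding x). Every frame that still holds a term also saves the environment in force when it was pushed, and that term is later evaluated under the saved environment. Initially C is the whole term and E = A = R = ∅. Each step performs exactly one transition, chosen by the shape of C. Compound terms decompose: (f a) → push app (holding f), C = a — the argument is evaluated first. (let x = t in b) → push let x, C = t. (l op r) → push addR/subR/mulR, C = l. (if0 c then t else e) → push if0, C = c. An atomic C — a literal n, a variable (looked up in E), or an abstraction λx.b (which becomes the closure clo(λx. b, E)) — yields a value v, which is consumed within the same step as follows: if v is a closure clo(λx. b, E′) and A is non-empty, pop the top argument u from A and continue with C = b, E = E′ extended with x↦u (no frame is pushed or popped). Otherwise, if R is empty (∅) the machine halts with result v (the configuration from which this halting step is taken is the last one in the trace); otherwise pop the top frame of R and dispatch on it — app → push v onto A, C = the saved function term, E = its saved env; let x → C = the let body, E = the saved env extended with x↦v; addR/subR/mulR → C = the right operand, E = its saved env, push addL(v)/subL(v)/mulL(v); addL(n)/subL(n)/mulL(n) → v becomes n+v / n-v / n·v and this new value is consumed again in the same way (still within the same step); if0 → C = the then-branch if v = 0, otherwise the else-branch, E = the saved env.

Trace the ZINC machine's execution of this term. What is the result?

Answer: 32

Derivation:
t=0: [C=(((5 * 6) - (let w = 0 in w)) - ((λx. ((λz. z) -2)) ((λz. ((λy. z) 3)) 5))) | E=∅ | A=∅ | R=∅]
t=1: [C=((5 * 6) - (let w = 0 in w)) | E=∅ | A=∅ | R=[subR]]
t=2: [C=(5 * 6) | E=∅ | A=∅ | R=[subR :: subR]]
t=3: [C=5 | E=∅ | A=∅ | R=[mulR :: subR :: subR]]
t=4: [C=6 | E=∅ | A=∅ | R=[mulL(5) :: subR :: subR]]
t=5: [C=(let w = 0 in w) | E=∅ | A=∅ | R=[subL(30) :: subR]]
t=6: [C=0 | E=∅ | A=∅ | R=[let w :: subL(30) :: subR]]
t=7: [C=w | E={w↦0} | A=∅ | R=[subL(30) :: subR]]
t=8: [C=((λx. ((λz. z) -2)) ((λz. ((λy. z) 3)) 5)) | E=∅ | A=∅ | R=[subL(30)]]
t=9: [C=((λz. ((λy. z) 3)) 5) | E=∅ | A=∅ | R=[app :: subL(30)]]
t=10: [C=5 | E=∅ | A=∅ | R=[app :: app :: subL(30)]]
t=11: [C=(λz. ((λy. z) 3)) | E=∅ | A=[5] | R=[app :: subL(30)]]
t=12: [C=((λy. z) 3) | E={z↦5} | A=∅ | R=[app :: subL(30)]]
t=13: [C=3 | E={z↦5} | A=∅ | R=[app :: app :: subL(30)]]
t=14: [C=(λy. z) | E={z↦5} | A=[3] | R=[app :: subL(30)]]
t=15: [C=z | E={y↦3, z↦5} | A=∅ | R=[app :: subL(30)]]
t=16: [C=(λx. ((λz. z) -2)) | E=∅ | A=[5] | R=[subL(30)]]
t=17: [C=((λz. z) -2) | E={x↦5} | A=∅ | R=[subL(30)]]
t=18: [C=-2 | E={x↦5} | A=∅ | R=[app :: subL(30)]]
t=19: [C=(λz. z) | E={x↦5} | A=[-2] | R=[subL(30)]]
t=20: [C=z | E={z↦-2, x↦5} | A=∅ | R=[subL(30)]]
→ final value 32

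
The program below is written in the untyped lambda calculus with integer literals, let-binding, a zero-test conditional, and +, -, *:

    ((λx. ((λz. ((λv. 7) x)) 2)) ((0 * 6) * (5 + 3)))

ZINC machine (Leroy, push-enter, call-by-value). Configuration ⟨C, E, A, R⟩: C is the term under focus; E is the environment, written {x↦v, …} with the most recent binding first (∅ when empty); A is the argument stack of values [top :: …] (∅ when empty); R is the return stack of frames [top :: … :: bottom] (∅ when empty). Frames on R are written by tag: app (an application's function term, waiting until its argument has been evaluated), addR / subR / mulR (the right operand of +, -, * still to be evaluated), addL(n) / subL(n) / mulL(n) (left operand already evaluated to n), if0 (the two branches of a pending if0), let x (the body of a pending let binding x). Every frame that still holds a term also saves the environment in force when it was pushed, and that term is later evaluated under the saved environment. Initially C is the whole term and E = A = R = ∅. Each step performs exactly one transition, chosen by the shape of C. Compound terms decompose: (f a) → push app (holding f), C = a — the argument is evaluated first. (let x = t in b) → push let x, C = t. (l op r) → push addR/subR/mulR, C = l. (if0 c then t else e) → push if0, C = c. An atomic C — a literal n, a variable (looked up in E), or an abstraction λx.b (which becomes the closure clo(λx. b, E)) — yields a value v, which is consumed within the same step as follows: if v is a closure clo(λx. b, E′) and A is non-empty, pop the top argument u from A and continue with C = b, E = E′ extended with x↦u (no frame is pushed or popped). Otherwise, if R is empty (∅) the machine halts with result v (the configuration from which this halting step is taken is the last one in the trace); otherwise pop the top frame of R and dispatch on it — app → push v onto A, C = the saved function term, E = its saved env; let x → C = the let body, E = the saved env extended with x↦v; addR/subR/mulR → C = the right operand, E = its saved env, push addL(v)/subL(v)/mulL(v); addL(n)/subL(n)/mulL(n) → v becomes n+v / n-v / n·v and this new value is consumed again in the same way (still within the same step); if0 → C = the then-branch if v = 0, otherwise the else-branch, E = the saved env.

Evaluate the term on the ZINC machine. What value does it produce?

Answer: 7

Execution trace:
[0] ⟨C=((λx. ((λz. ((λv. 7) x)) 2)) ((0 * 6) * (5 + 3))); E=∅; A=∅; R=∅⟩
[1] ⟨C=((0 * 6) * (5 + 3)); E=∅; A=∅; R=[app]⟩
[2] ⟨C=(0 * 6); E=∅; A=∅; R=[mulR :: app]⟩
[3] ⟨C=0; E=∅; A=∅; R=[mulR :: mulR :: app]⟩
[4] ⟨C=6; E=∅; A=∅; R=[mulL(0) :: mulR :: app]⟩
[5] ⟨C=(5 + 3); E=∅; A=∅; R=[mulL(0) :: app]⟩
[6] ⟨C=5; E=∅; A=∅; R=[addR :: mulL(0) :: app]⟩
[7] ⟨C=3; E=∅; A=∅; R=[addL(5) :: mulL(0) :: app]⟩
[8] ⟨C=(λx. ((λz. ((λv. 7) x)) 2)); E=∅; A=[0]; R=∅⟩
[9] ⟨C=((λz. ((λv. 7) x)) 2); E={x↦0}; A=∅; R=∅⟩
[10] ⟨C=2; E={x↦0}; A=∅; R=[app]⟩
[11] ⟨C=(λz. ((λv. 7) x)); E={x↦0}; A=[2]; R=∅⟩
[12] ⟨C=((λv. 7) x); E={z↦2, x↦0}; A=∅; R=∅⟩
[13] ⟨C=x; E={z↦2, x↦0}; A=∅; R=[app]⟩
[14] ⟨C=(λv. 7); E={z↦2, x↦0}; A=[0]; R=∅⟩
[15] ⟨C=7; E={v↦0, z↦2, x↦0}; A=∅; R=∅⟩
→ final value 7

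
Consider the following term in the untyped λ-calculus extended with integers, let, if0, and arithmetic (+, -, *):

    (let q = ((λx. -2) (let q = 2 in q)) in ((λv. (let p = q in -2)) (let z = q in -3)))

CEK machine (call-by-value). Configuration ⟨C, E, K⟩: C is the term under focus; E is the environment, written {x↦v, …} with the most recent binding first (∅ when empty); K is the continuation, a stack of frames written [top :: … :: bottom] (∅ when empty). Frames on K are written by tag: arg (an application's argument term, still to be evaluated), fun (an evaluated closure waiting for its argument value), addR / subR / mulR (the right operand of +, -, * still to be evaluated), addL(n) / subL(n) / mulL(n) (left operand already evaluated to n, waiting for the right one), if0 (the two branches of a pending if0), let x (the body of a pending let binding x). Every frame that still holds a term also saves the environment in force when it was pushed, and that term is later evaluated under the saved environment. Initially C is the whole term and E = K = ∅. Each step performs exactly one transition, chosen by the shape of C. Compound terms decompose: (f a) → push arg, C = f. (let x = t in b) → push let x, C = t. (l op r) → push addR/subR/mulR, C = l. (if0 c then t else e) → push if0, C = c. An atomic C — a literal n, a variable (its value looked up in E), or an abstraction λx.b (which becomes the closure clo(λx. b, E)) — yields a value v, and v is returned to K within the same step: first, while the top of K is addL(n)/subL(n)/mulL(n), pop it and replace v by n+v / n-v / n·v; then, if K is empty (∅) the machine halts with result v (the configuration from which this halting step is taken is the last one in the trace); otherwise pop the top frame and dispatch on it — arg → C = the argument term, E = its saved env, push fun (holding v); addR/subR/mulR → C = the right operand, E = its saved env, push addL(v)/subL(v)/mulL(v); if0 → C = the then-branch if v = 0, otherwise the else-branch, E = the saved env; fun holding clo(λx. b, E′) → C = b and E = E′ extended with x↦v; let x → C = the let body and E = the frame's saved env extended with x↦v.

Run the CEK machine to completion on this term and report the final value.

0. [C=(let q = ((λx. -2) (let q = 2 in q)) in ((λv. (let p = q in -2)) (let z = q in -3))) | E=∅ | K=∅]
1. [C=((λx. -2) (let q = 2 in q)) | E=∅ | K=[let q]]
2. [C=(λx. -2) | E=∅ | K=[arg :: let q]]
3. [C=(let q = 2 in q) | E=∅ | K=[fun :: let q]]
4. [C=2 | E=∅ | K=[let q :: fun :: let q]]
5. [C=q | E={q↦2} | K=[fun :: let q]]
6. [C=-2 | E={x↦2} | K=[let q]]
7. [C=((λv. (let p = q in -2)) (let z = q in -3)) | E={q↦-2} | K=∅]
8. [C=(λv. (let p = q in -2)) | E={q↦-2} | K=[arg]]
9. [C=(let z = q in -3) | E={q↦-2} | K=[fun]]
10. [C=q | E={q↦-2} | K=[let z :: fun]]
11. [C=-3 | E={z↦-2, q↦-2} | K=[fun]]
12. [C=(let p = q in -2) | E={v↦-3, q↦-2} | K=∅]
13. [C=q | E={v↦-3, q↦-2} | K=[let p]]
14. [C=-2 | E={p↦-2, v↦-3, q↦-2} | K=∅]
→ final value -2

Answer: -2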